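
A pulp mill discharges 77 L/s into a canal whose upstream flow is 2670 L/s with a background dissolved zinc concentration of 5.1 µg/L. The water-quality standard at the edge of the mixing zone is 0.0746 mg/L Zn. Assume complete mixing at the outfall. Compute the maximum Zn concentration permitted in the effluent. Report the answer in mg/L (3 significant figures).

2.48 mg/L

77 L/s = 0.077 m³/s.
2670 L/s = 2.67 m³/s.
5.1 µg/L = 0.0051 mg/L.
Mass balance: 0.0746·2.747 = 0.077·Cₑ + 2.67·0.0051.
Cₑ = (0.2049 − 0.01362) / 0.077 = 2.485 mg/L.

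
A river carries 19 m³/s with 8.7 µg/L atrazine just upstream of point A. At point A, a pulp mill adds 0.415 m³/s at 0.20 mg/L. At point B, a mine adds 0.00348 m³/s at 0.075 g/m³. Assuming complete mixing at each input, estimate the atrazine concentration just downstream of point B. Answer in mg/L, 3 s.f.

0.0128 mg/L

8.7 µg/L = 0.0087 mg/L.
After input A: C = (19·0.0087 + 0.415·0.2) / 19.41 = 0.01279 mg/L.
After input B: C = (19.41·0.01279 + 0.00348·0.075) / 19.42 = 0.0128 mg/L.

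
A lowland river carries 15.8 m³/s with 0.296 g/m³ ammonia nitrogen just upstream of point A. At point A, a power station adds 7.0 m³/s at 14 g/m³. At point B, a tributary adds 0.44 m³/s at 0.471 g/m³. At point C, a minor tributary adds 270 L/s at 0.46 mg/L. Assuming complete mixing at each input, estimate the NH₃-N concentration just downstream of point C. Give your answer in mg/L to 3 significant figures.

4.38 mg/L

After input A: C = (15.8·0.296 + 7·14) / 22.8 = 4.503 mg/L.
After input B: C = (22.8·4.503 + 0.44·0.471) / 23.24 = 4.427 mg/L.
270 L/s = 0.27 m³/s.
After input C: C = (23.24·4.427 + 0.27·0.46) / 23.51 = 4.381 mg/L.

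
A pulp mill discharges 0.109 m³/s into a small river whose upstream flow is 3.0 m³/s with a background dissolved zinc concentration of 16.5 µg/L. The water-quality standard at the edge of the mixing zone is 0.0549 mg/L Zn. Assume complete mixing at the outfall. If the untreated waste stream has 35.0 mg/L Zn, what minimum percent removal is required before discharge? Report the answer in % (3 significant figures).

96.8 %

16.5 µg/L = 0.0165 mg/L.
Mass balance: 0.0549·3.109 = 0.109·Cₑ + 3·0.0165.
Cₑ = (0.1707 − 0.0495) / 0.109 = 1.112 mg/L.
Required removal = 1 − 1.112/35.0 = 96.82 %.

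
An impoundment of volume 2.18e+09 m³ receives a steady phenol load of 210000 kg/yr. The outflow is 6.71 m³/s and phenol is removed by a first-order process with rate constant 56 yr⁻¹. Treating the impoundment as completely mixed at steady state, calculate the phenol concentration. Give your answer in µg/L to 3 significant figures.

Outflow Q = 6.71 m³/s × 3.156e+07 s/yr = 2.118e+08 m³/yr.
Steady-state CSTR mass balance: W = Q·C + k·V·C, so C = W/(Q + kV).
Q + kV = 2.118e+08 + 56·2.18e+09 = 1.223e+11 m³/yr.
C = 210000/1.223e+11 = 1.717e-06 kg/m³ = 0.001717 mg/L = 1.717 µg/L.

1.72 µg/L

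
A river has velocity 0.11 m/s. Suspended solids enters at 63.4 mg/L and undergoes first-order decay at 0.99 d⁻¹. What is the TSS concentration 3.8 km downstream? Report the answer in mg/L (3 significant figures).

42.7 mg/L

Travel time t = 3.8 km / 0.11 m/s = 3800/0.11 = 3.455e+04 s = 0.3998 d.
First-order decay: C = 63.4·exp(−0.99·0.3998) = 63.4·0.6731 = 42.68 mg/L.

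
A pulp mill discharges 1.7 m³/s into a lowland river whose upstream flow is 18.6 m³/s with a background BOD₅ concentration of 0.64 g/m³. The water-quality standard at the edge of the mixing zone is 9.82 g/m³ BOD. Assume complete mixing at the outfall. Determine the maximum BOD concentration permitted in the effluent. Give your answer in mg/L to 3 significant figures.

110 mg/L

Mass balance: 9.82·20.3 = 1.7·Cₑ + 18.6·0.64.
Cₑ = (199.3 − 11.9) / 1.7 = 110.3 mg/L.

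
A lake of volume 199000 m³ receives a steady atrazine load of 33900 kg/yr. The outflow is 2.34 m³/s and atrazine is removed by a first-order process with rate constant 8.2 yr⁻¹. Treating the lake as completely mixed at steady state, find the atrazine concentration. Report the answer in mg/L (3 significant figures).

0.449 mg/L

Outflow Q = 2.34 m³/s × 3.156e+07 s/yr = 7.384e+07 m³/yr.
Steady-state CSTR mass balance: W = Q·C + k·V·C, so C = W/(Q + kV).
Q + kV = 7.384e+07 + 8.2·199000 = 7.548e+07 m³/yr.
C = 33900/7.548e+07 = 0.0004491 kg/m³ = 0.4491 mg/L.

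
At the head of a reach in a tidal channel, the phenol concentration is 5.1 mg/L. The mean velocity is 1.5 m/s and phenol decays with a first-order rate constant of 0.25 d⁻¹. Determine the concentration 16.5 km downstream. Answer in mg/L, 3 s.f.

Travel time t = 16.5 km / 1.5 m/s = 1.65e+04/1.5 = 1.1e+04 s = 0.1273 d.
First-order decay: C = 5.1·exp(−0.25·0.1273) = 5.1·0.9687 = 4.94 mg/L.

4.94 mg/L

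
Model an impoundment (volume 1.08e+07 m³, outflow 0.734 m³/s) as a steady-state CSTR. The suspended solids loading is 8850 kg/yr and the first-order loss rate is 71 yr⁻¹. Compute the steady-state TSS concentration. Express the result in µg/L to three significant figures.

11.2 µg/L

Outflow Q = 0.734 m³/s × 3.156e+07 s/yr = 2.316e+07 m³/yr.
Steady-state CSTR mass balance: W = Q·C + k·V·C, so C = W/(Q + kV).
Q + kV = 2.316e+07 + 71·1.08e+07 = 7.9e+08 m³/yr.
C = 8850/7.9e+08 = 1.12e-05 kg/m³ = 0.0112 mg/L = 11.2 µg/L.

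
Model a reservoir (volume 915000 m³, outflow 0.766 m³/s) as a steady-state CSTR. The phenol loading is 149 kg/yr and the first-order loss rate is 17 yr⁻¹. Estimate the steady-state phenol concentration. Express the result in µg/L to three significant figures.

Outflow Q = 0.766 m³/s × 3.156e+07 s/yr = 2.417e+07 m³/yr.
Steady-state CSTR mass balance: W = Q·C + k·V·C, so C = W/(Q + kV).
Q + kV = 2.417e+07 + 17·915000 = 3.973e+07 m³/yr.
C = 149/3.973e+07 = 3.75e-06 kg/m³ = 0.00375 mg/L = 3.75 µg/L.

3.75 µg/L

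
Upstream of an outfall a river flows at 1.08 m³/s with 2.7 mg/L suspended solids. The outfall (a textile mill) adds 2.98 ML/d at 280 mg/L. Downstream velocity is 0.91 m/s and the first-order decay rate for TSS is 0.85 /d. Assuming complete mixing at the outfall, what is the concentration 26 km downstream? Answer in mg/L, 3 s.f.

8.52 mg/L

2.98 ML/d = 0.03449 m³/s.
After complete mixing, C₀ = (0.03449·280 + 1.08·2.7) / 1.114 = 11.28 mg/L.
Travel time t = 2.6e+04 m / 0.91 m/s = 2.857e+04 s = 0.3307 d.
C = 11.28·exp(−0.85·0.3307) = 11.28·0.755 = 8.517 mg/L.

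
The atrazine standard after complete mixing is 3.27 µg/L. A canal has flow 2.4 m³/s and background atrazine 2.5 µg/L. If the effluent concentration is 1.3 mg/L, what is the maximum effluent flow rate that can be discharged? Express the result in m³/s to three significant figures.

0.00143 m³/s

2.5 µg/L = 0.0025 mg/L.
3.27 µg/L = 0.00327 mg/L.
Mass balance at complete mixing: C_std·(Q_w + Q_r) = Q_w·C_e + Q_r·C_b.
Rearranging, Q_w = Q_r·(C_std − C_b)/(C_e − C_std) = 2.4·(0.00327 − 0.0025) / (1.3 − 0.00327) = 0.001425 m³/s.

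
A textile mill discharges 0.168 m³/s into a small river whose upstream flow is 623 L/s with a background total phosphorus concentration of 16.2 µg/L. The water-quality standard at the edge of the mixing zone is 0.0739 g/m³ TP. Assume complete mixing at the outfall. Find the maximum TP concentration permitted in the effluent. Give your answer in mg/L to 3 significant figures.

0.288 mg/L

623 L/s = 0.623 m³/s.
16.2 µg/L = 0.0162 mg/L.
Mass balance: 0.0739·0.791 = 0.168·Cₑ + 0.623·0.0162.
Cₑ = (0.05845 − 0.01009) / 0.168 = 0.2879 mg/L.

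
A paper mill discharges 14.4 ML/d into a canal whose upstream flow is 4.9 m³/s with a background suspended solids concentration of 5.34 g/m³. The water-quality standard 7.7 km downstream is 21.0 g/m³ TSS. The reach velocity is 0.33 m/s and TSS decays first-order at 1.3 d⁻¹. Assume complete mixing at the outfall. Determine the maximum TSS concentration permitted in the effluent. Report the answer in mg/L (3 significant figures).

14.4 ML/d = 0.1667 m³/s.
Travel time to the compliance point: t = 7700/0.33 = 2.333e+04 s = 0.2701 d; decay factor exp(−1.3·0.2701) = 0.7039.
So the concentration just after mixing may be at most 21/0.7039 = 29.83 mg/L.
Mass balance: 29.83·5.067 = 0.1667·Cₑ + 4.9·5.34.
Cₑ = (151.2 − 26.17) / 0.1667 = 749.9 mg/L.

750 mg/L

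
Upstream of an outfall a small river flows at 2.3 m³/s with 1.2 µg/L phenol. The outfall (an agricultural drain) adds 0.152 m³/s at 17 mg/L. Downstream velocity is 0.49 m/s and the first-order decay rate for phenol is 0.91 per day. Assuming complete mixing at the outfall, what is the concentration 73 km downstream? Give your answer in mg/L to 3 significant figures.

0.220 mg/L

1.2 µg/L = 0.0012 mg/L.
After complete mixing, C₀ = (0.152·17 + 2.3·0.0012) / 2.452 = 1.055 mg/L.
Travel time t = 7.3e+04 m / 0.49 m/s = 1.49e+05 s = 1.724 d.
C = 1.055·exp(−0.91·1.724) = 1.055·0.2082 = 0.2197 mg/L.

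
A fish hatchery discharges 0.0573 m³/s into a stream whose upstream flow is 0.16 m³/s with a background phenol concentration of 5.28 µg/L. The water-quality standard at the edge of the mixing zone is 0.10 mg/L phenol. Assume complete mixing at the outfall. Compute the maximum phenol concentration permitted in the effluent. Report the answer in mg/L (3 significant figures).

0.364 mg/L

5.28 µg/L = 0.00528 mg/L.
Mass balance: 0.1·0.2173 = 0.0573·Cₑ + 0.16·0.00528.
Cₑ = (0.02173 − 0.0008448) / 0.0573 = 0.3645 mg/L.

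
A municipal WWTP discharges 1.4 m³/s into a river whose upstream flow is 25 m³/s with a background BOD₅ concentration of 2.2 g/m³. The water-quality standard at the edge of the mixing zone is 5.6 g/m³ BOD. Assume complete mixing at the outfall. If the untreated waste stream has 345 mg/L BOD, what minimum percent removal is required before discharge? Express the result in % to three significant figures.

80.8 %

Mass balance: 5.6·26.4 = 1.4·Cₑ + 25·2.2.
Cₑ = (147.8 − 55) / 1.4 = 66.31 mg/L.
Required removal = 1 − 66.31/345 = 80.78 %.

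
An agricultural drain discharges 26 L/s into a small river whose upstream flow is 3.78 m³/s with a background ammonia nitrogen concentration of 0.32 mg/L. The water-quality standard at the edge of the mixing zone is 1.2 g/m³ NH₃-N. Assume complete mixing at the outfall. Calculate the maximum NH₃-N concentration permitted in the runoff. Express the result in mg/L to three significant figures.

26 L/s = 0.026 m³/s.
Mass balance: 1.2·3.806 = 0.026·Cₑ + 3.78·0.32.
Cₑ = (4.567 − 1.21) / 0.026 = 129.1 mg/L.

129 mg/L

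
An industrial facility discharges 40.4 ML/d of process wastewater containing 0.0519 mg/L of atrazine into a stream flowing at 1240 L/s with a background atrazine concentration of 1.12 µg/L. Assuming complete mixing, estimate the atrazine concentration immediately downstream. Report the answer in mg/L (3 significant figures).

40.4 ML/d = 0.4676 m³/s.
1240 L/s = 1.24 m³/s.
1.12 µg/L = 0.00112 mg/L.
By mass balance at complete mixing, C = (0.4676·0.0519 + 1.24·0.00112) / (0.4676 + 1.24) = 0.02566/1.708 = 0.01503 mg/L.

0.0150 mg/L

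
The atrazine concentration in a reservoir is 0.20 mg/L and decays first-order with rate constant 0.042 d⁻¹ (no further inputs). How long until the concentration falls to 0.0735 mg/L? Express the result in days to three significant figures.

23.8 d

t = ln(C₀/C)/k = ln(0.20/0.0735)/0.042 = 1.001/0.042 = 23.83 d.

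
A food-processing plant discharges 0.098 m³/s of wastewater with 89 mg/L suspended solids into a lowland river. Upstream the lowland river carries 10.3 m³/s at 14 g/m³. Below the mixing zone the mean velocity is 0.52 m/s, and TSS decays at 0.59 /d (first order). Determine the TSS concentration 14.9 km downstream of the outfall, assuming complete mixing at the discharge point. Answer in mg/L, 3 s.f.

After complete mixing, C₀ = (0.098·89 + 10.3·14) / 10.4 = 14.71 mg/L.
Travel time t = 1.49e+04 m / 0.52 m/s = 2.865e+04 s = 0.3316 d.
C = 14.71·exp(−0.59·0.3316) = 14.71·0.8223 = 12.09 mg/L.

12.1 mg/L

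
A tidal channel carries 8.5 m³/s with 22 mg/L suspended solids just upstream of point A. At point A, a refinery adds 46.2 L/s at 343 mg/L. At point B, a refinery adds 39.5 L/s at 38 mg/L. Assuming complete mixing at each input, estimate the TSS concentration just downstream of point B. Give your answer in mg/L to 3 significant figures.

46.2 L/s = 0.0462 m³/s.
After input A: C = (8.5·22 + 0.0462·343) / 8.546 = 23.74 mg/L.
39.5 L/s = 0.0395 m³/s.
After input B: C = (8.546·23.74 + 0.0395·38) / 8.586 = 23.8 mg/L.

23.8 mg/L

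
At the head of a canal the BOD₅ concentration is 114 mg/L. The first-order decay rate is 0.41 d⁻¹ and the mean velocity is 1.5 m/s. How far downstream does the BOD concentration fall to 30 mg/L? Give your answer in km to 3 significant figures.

From C = C₀·e^(−kt), t = ln(C₀/C)/k = ln(114/30)/0.41 = 1.335/0.41 = 3.256 d.
Distance = v·t = 1.5 m/s × 2.813e+05 s = 4.22e+05 m = 422 km.

422 km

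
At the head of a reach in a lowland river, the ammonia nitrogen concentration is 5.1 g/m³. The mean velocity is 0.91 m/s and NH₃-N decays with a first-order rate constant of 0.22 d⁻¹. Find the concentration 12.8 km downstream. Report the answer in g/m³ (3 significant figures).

Travel time t = 12.8 km / 0.91 m/s = 1.28e+04/0.91 = 1.407e+04 s = 0.1628 d.
First-order decay: C = 5.1·exp(−0.22·0.1628) = 5.1·0.9648 = 4.921 g/m³.

4.92 g/m³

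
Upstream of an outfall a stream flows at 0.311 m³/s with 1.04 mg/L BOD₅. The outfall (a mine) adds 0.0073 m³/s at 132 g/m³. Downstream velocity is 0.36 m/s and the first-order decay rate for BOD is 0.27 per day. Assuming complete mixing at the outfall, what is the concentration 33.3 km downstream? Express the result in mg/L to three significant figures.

After complete mixing, C₀ = (0.0073·132 + 0.311·1.04) / 0.3183 = 4.043 mg/L.
Travel time t = 3.33e+04 m / 0.36 m/s = 9.25e+04 s = 1.071 d.
C = 4.043·exp(−0.27·1.071) = 4.043·0.749 = 3.028 mg/L.

3.03 mg/L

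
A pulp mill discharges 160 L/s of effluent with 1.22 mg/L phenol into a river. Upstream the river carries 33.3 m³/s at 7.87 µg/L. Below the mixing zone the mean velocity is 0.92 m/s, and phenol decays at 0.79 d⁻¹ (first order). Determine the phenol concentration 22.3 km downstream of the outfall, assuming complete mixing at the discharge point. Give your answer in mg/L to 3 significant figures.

0.0109 mg/L

160 L/s = 0.16 m³/s.
7.87 µg/L = 0.00787 mg/L.
After complete mixing, C₀ = (0.16·1.22 + 33.3·0.00787) / 33.46 = 0.01367 mg/L.
Travel time t = 2.23e+04 m / 0.92 m/s = 2.424e+04 s = 0.2805 d.
C = 0.01367·exp(−0.79·0.2805) = 0.01367·0.8012 = 0.01095 mg/L.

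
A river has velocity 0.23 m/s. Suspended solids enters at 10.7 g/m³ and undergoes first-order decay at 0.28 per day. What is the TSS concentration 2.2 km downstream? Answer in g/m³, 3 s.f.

10.4 g/m³

Travel time t = 2.2 km / 0.23 m/s = 2200/0.23 = 9565 s = 0.1107 d.
First-order decay: C = 10.7·exp(−0.28·0.1107) = 10.7·0.9695 = 10.37 g/m³.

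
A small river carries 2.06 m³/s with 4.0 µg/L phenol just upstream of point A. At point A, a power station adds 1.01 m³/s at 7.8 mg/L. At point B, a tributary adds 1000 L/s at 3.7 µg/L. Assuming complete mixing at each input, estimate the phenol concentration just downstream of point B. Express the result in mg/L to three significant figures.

1.94 mg/L

4.0 µg/L = 0.004 mg/L.
After input A: C = (2.06·0.004 + 1.01·7.8) / 3.07 = 2.569 mg/L.
1000 L/s = 1 m³/s.
3.7 µg/L = 0.0037 mg/L.
After input B: C = (3.07·2.569 + 1·0.0037) / 4.07 = 1.939 mg/L.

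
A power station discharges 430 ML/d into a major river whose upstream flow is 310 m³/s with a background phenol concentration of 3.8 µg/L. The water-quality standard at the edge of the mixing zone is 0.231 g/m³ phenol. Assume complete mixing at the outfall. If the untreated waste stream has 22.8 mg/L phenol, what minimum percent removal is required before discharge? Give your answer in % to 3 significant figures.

430 ML/d = 4.977 m³/s.
3.8 µg/L = 0.0038 mg/L.
Mass balance: 0.231·315 = 4.977·Cₑ + 310·0.0038.
Cₑ = (72.76 − 1.178) / 4.977 = 14.38 mg/L.
Required removal = 1 − 14.38/22.8 = 36.92 %.

36.9 %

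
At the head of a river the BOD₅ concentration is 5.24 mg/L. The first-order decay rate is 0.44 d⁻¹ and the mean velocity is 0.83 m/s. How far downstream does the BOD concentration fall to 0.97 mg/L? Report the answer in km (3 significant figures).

275 km

From C = C₀·e^(−kt), t = ln(C₀/C)/k = ln(5.24/0.97)/0.44 = 1.687/0.44 = 3.834 d.
Distance = v·t = 0.83 m/s × 3.312e+05 s = 2.749e+05 m = 274.9 km.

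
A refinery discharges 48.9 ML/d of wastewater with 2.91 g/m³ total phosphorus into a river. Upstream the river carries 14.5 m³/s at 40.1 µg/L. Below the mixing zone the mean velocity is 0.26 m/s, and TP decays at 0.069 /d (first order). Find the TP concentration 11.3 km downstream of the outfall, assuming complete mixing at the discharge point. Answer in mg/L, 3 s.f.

0.143 mg/L

48.9 ML/d = 0.566 m³/s.
40.1 µg/L = 0.0401 mg/L.
After complete mixing, C₀ = (0.566·2.91 + 14.5·0.0401) / 15.07 = 0.1479 mg/L.
Travel time t = 1.13e+04 m / 0.26 m/s = 4.346e+04 s = 0.503 d.
C = 0.1479·exp(−0.069·0.503) = 0.1479·0.9659 = 0.1429 mg/L.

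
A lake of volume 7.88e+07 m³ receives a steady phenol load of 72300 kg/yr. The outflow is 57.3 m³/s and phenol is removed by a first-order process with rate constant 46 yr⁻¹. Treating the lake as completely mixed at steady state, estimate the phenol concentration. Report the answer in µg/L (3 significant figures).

13.3 µg/L

Outflow Q = 57.3 m³/s × 3.156e+07 s/yr = 1.808e+09 m³/yr.
Steady-state CSTR mass balance: W = Q·C + k·V·C, so C = W/(Q + kV).
Q + kV = 1.808e+09 + 46·7.88e+07 = 5.433e+09 m³/yr.
C = 72300/5.433e+09 = 1.331e-05 kg/m³ = 0.01331 mg/L = 13.31 µg/L.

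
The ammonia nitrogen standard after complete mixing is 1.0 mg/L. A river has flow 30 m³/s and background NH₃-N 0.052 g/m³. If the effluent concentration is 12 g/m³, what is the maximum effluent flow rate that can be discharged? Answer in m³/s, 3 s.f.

2.59 m³/s

Mass balance at complete mixing: C_std·(Q_w + Q_r) = Q_w·C_e + Q_r·C_b.
Rearranging, Q_w = Q_r·(C_std − C_b)/(C_e − C_std) = 30·(1 − 0.052) / (12 − 1) = 2.585 m³/s.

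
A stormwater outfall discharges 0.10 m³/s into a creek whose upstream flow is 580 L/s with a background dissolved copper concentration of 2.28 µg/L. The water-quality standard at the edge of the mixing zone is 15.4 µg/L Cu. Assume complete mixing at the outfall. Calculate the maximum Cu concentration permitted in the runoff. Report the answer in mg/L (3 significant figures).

0.0915 mg/L

580 L/s = 0.58 m³/s.
2.28 µg/L = 0.00228 mg/L.
15.4 µg/L = 0.0154 mg/L.
Mass balance: 0.0154·0.68 = 0.1·Cₑ + 0.58·0.00228.
Cₑ = (0.01047 − 0.001322) / 0.1 = 0.0915 mg/L.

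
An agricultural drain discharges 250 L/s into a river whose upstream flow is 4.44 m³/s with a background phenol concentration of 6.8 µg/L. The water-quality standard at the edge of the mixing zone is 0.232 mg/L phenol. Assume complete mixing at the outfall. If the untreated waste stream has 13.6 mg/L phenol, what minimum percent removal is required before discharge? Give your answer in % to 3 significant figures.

68.9 %

250 L/s = 0.25 m³/s.
6.8 µg/L = 0.0068 mg/L.
Mass balance: 0.232·4.69 = 0.25·Cₑ + 4.44·0.0068.
Cₑ = (1.088 − 0.03019) / 0.25 = 4.232 mg/L.
Required removal = 1 − 4.232/13.6 = 68.89 %.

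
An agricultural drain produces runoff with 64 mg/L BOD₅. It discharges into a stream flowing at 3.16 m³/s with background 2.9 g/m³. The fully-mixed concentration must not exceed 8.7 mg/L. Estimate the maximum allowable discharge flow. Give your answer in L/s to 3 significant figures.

Mass balance at complete mixing: C_std·(Q_w + Q_r) = Q_w·C_e + Q_r·C_b.
Rearranging, Q_w = Q_r·(C_std − C_b)/(C_e − C_std) = 3.16·(8.7 − 2.9) / (64 − 8.7) = 0.3314 m³/s.
= 331.4 L/s.

331 L/s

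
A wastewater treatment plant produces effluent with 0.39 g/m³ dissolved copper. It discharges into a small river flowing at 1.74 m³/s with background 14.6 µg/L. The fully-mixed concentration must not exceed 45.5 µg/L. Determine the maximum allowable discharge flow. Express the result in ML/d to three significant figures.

13.5 ML/d

14.6 µg/L = 0.0146 mg/L.
45.5 µg/L = 0.0455 mg/L.
Mass balance at complete mixing: C_std·(Q_w + Q_r) = Q_w·C_e + Q_r·C_b.
Rearranging, Q_w = Q_r·(C_std − C_b)/(C_e − C_std) = 1.74·(0.0455 − 0.0146) / (0.39 − 0.0455) = 0.1561 m³/s.
= 13.48 ML/d.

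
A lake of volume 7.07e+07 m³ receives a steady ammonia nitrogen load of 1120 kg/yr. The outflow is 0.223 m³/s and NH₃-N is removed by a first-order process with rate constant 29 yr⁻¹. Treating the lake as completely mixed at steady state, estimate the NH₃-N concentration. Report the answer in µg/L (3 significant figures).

0.544 µg/L

Outflow Q = 0.223 m³/s × 3.156e+07 s/yr = 7.037e+06 m³/yr.
Steady-state CSTR mass balance: W = Q·C + k·V·C, so C = W/(Q + kV).
Q + kV = 7.037e+06 + 29·7.07e+07 = 2.057e+09 m³/yr.
C = 1120/2.057e+09 = 5.444e-07 kg/m³ = 0.0005444 mg/L = 0.5444 µg/L.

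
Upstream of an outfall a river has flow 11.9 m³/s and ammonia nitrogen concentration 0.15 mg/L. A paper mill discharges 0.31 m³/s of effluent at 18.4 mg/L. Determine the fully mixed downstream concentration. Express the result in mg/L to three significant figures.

Flow-weighted mixing gives C = (0.31·18.4 + 11.9·0.15) / (0.31 + 11.9) = 7.489/12.21 = 0.6133 mg/L.

0.613 mg/L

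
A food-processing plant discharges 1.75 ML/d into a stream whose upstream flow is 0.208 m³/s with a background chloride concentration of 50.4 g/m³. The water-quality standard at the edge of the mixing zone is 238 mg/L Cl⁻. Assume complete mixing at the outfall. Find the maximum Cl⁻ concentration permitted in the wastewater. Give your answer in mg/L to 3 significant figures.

1.75 ML/d = 0.02025 m³/s.
Mass balance: 238·0.2283 = 0.02025·Cₑ + 0.208·50.4.
Cₑ = (54.32 − 10.48) / 0.02025 = 2165 mg/L.

2160 mg/L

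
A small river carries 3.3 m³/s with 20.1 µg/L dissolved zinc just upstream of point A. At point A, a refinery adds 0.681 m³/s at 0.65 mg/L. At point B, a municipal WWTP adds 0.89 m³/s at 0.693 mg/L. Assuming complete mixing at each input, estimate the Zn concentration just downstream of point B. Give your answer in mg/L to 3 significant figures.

0.231 mg/L

20.1 µg/L = 0.0201 mg/L.
After input A: C = (3.3·0.0201 + 0.681·0.65) / 3.981 = 0.1279 mg/L.
After input B: C = (3.981·0.1279 + 0.89·0.693) / 4.871 = 0.2311 mg/L.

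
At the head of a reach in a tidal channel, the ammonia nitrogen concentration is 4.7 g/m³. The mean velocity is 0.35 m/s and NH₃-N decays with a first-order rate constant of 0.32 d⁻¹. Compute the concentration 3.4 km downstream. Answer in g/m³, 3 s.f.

Travel time t = 3.4 km / 0.35 m/s = 3400/0.35 = 9714 s = 0.1124 d.
First-order decay: C = 4.7·exp(−0.32·0.1124) = 4.7·0.9647 = 4.534 g/m³.

4.53 g/m³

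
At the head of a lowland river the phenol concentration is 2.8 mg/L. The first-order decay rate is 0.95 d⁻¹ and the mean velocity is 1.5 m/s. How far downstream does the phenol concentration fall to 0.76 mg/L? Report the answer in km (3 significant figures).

178 km

From C = C₀·e^(−kt), t = ln(C₀/C)/k = ln(2.8/0.76)/0.95 = 1.304/0.95 = 1.373 d.
Distance = v·t = 1.5 m/s × 1.186e+05 s = 1.779e+05 m = 177.9 km.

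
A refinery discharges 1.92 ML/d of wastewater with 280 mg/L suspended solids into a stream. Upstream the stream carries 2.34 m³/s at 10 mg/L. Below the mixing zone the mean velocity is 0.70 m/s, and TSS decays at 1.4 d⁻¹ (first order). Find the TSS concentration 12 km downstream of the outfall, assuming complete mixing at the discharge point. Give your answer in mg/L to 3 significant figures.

1.92 ML/d = 0.02222 m³/s.
After complete mixing, C₀ = (0.02222·280 + 2.34·10) / 2.362 = 12.54 mg/L.
Travel time t = 1.2e+04 m / 0.70 m/s = 1.714e+04 s = 0.1984 d.
C = 12.54·exp(−1.4·0.1984) = 12.54·0.7575 = 9.499 mg/L.

9.50 mg/L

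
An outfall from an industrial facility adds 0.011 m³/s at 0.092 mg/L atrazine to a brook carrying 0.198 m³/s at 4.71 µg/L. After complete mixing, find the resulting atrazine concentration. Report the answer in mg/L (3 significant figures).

0.00930 mg/L

4.71 µg/L = 0.00471 mg/L.
Flow-weighted mixing gives C = (0.011·0.092 + 0.198·0.00471) / (0.011 + 0.198) = 0.001945/0.209 = 0.009304 mg/L.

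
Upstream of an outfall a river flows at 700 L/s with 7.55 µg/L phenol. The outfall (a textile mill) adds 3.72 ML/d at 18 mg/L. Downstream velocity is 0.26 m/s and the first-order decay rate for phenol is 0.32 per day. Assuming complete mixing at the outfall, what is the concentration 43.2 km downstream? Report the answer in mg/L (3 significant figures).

0.568 mg/L

3.72 ML/d = 0.04306 m³/s.
700 L/s = 0.7 m³/s.
7.55 µg/L = 0.00755 mg/L.
After complete mixing, C₀ = (0.04306·18 + 0.7·0.00755) / 0.7431 = 1.05 mg/L.
Travel time t = 4.32e+04 m / 0.26 m/s = 1.662e+05 s = 1.923 d.
C = 1.05·exp(−0.32·1.923) = 1.05·0.5404 = 0.5675 mg/L.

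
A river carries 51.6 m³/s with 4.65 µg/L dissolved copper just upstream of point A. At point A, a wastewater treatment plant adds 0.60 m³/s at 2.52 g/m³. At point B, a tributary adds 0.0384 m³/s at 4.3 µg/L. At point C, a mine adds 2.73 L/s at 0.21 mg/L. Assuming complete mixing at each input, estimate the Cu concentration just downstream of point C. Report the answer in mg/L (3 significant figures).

4.65 µg/L = 0.00465 mg/L.
After input A: C = (51.6·0.00465 + 0.6·2.52) / 52.2 = 0.03356 mg/L.
4.3 µg/L = 0.0043 mg/L.
After input B: C = (52.2·0.03356 + 0.0384·0.0043) / 52.24 = 0.03354 mg/L.
2.73 L/s = 0.00273 m³/s.
After input C: C = (52.24·0.03354 + 0.00273·0.21) / 52.24 = 0.03355 mg/L.

0.0335 mg/L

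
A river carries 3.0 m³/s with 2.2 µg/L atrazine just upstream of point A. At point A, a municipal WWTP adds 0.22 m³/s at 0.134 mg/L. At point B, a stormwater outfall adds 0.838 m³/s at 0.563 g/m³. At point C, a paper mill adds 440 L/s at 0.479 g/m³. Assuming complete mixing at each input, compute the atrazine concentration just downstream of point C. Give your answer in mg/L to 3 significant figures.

0.160 mg/L

2.2 µg/L = 0.0022 mg/L.
After input A: C = (3·0.0022 + 0.22·0.134) / 3.22 = 0.0112 mg/L.
After input B: C = (3.22·0.0112 + 0.838·0.563) / 4.058 = 0.1252 mg/L.
440 L/s = 0.44 m³/s.
After input C: C = (4.058·0.1252 + 0.44·0.479) / 4.498 = 0.1598 mg/L.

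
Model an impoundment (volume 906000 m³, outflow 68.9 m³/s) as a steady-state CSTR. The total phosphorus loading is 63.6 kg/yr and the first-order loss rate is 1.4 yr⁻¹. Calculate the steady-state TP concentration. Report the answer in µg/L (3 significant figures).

0.0292 µg/L

Outflow Q = 68.9 m³/s × 3.156e+07 s/yr = 2.174e+09 m³/yr.
Steady-state CSTR mass balance: W = Q·C + k·V·C, so C = W/(Q + kV).
Q + kV = 2.174e+09 + 1.4·906000 = 2.176e+09 m³/yr.
C = 63.6/2.176e+09 = 2.923e-08 kg/m³ = 2.923e-05 mg/L = 0.02923 µg/L.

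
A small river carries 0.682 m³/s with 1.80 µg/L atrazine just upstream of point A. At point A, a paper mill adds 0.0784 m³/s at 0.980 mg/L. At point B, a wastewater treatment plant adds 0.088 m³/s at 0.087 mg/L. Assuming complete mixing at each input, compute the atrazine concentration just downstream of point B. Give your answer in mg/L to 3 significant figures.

0.101 mg/L

1.80 µg/L = 0.0018 mg/L.
After input A: C = (0.682·0.0018 + 0.0784·0.98) / 0.7604 = 0.1027 mg/L.
After input B: C = (0.7604·0.1027 + 0.088·0.087) / 0.8484 = 0.101 mg/L.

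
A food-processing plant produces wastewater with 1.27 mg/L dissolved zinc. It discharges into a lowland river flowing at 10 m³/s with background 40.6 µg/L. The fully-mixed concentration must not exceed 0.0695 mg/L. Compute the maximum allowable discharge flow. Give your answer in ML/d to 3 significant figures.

40.6 µg/L = 0.0406 mg/L.
Mass balance at complete mixing: C_std·(Q_w + Q_r) = Q_w·C_e + Q_r·C_b.
Rearranging, Q_w = Q_r·(C_std − C_b)/(C_e − C_std) = 10·(0.0695 − 0.0406) / (1.27 − 0.0695) = 0.2407 m³/s.
= 20.8 ML/d.

20.8 ML/d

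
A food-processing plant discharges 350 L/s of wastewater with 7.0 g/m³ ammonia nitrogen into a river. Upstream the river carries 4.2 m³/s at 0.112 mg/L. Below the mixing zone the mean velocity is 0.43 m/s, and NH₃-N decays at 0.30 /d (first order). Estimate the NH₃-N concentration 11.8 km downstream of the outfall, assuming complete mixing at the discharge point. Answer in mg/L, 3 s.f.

350 L/s = 0.35 m³/s.
After complete mixing, C₀ = (0.35·7 + 4.2·0.112) / 4.55 = 0.6418 mg/L.
Travel time t = 1.18e+04 m / 0.43 m/s = 2.744e+04 s = 0.3176 d.
C = 0.6418·exp(−0.30·0.3176) = 0.6418·0.9091 = 0.5835 mg/L.

0.584 mg/L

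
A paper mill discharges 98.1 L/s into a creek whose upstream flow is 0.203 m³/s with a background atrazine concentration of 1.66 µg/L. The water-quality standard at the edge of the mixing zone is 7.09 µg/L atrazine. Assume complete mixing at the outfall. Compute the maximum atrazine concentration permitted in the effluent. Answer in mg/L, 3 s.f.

0.0183 mg/L

98.1 L/s = 0.0981 m³/s.
1.66 µg/L = 0.00166 mg/L.
7.09 µg/L = 0.00709 mg/L.
Mass balance: 0.00709·0.3011 = 0.0981·Cₑ + 0.203·0.00166.
Cₑ = (0.002135 − 0.000337) / 0.0981 = 0.01833 mg/L.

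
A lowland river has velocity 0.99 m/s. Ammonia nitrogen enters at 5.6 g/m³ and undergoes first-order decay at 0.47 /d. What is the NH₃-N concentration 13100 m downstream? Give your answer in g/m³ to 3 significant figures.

Travel time t = 13100 m / 0.99 m/s = 1.31e+04/0.99 = 1.323e+04 s = 0.1532 d.
First-order decay: C = 5.6·exp(−0.47·0.1532) = 5.6·0.9305 = 5.211 g/m³.

5.21 g/m³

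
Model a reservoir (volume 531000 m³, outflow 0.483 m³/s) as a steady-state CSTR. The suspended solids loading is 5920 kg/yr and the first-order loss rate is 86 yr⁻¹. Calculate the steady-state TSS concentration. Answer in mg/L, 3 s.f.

Outflow Q = 0.483 m³/s × 3.156e+07 s/yr = 1.524e+07 m³/yr.
Steady-state CSTR mass balance: W = Q·C + k·V·C, so C = W/(Q + kV).
Q + kV = 1.524e+07 + 86·531000 = 6.091e+07 m³/yr.
C = 5920/6.091e+07 = 9.72e-05 kg/m³ = 0.0972 mg/L.

0.0972 mg/L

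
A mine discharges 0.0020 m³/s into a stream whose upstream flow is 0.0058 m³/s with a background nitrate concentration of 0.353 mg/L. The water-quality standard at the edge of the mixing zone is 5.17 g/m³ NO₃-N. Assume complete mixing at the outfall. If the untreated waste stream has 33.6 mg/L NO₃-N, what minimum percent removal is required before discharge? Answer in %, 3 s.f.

Mass balance: 5.17·0.0078 = 0.002·Cₑ + 0.0058·0.353.
Cₑ = (0.04033 − 0.002047) / 0.002 = 19.14 mg/L.
Required removal = 1 − 19.14/33.6 = 43.04 %.

43.0 %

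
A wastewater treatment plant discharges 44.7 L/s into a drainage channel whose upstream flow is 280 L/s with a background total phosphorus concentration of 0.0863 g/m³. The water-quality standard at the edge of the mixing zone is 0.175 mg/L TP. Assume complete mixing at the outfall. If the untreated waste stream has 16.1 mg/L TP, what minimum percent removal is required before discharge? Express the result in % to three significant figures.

95.5 %

44.7 L/s = 0.0447 m³/s.
280 L/s = 0.28 m³/s.
Mass balance: 0.175·0.3247 = 0.0447·Cₑ + 0.28·0.0863.
Cₑ = (0.05682 − 0.02416) / 0.0447 = 0.7306 mg/L.
Required removal = 1 − 0.7306/16.1 = 95.46 %.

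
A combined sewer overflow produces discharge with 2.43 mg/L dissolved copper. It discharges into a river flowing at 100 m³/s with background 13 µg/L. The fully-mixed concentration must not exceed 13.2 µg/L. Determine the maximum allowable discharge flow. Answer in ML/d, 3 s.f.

13 µg/L = 0.013 mg/L.
13.2 µg/L = 0.0132 mg/L.
Mass balance at complete mixing: C_std·(Q_w + Q_r) = Q_w·C_e + Q_r·C_b.
Rearranging, Q_w = Q_r·(C_std − C_b)/(C_e − C_std) = 100·(0.0132 − 0.013) / (2.43 − 0.0132) = 0.008275 m³/s.
= 0.715 ML/d.

0.715 ML/d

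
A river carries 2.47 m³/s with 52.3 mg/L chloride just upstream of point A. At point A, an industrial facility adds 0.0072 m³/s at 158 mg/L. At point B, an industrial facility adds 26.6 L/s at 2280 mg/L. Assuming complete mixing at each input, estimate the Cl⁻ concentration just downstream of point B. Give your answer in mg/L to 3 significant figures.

76.3 mg/L

After input A: C = (2.47·52.3 + 0.0072·158) / 2.477 = 52.61 mg/L.
26.6 L/s = 0.0266 m³/s.
After input B: C = (2.477·52.61 + 0.0266·2280) / 2.504 = 76.27 mg/L.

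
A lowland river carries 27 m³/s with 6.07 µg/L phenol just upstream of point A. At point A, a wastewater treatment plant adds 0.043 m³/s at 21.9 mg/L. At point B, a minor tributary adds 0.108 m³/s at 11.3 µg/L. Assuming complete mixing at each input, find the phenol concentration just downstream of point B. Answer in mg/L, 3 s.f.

0.0408 mg/L

6.07 µg/L = 0.00607 mg/L.
After input A: C = (27·0.00607 + 0.043·21.9) / 27.04 = 0.04088 mg/L.
11.3 µg/L = 0.0113 mg/L.
After input B: C = (27.04·0.04088 + 0.108·0.0113) / 27.15 = 0.04076 mg/L.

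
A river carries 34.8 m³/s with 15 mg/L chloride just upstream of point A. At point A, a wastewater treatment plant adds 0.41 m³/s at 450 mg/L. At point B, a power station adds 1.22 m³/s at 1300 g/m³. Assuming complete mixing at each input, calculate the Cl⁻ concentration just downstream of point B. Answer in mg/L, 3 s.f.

62.9 mg/L

After input A: C = (34.8·15 + 0.41·450) / 35.21 = 20.07 mg/L.
After input B: C = (35.21·20.07 + 1.22·1300) / 36.43 = 62.93 mg/L.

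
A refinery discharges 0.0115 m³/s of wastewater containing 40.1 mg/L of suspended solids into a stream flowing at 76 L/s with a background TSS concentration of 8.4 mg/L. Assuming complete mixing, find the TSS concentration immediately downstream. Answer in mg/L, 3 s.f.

76 L/s = 0.076 m³/s.
Flow-weighted mixing gives C = (0.0115·40.1 + 0.076·8.4) / (0.0115 + 0.076) = 1.1/0.0875 = 12.57 mg/L.

12.6 mg/L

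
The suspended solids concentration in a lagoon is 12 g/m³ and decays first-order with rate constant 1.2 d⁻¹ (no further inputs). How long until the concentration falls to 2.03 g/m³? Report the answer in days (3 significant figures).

t = ln(C₀/C)/k = ln(12/2.03)/1.2 = 1.777/1.2 = 1.481 d.

1.48 d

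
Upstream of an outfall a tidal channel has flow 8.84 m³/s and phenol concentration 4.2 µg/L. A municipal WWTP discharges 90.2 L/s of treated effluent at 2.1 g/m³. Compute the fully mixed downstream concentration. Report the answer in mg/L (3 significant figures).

0.0254 mg/L

90.2 L/s = 0.0902 m³/s.
4.2 µg/L = 0.0042 mg/L.
By mass balance at complete mixing, C = (0.0902·2.1 + 8.84·0.0042) / (0.0902 + 8.84) = 0.2265/8.93 = 0.02537 mg/L.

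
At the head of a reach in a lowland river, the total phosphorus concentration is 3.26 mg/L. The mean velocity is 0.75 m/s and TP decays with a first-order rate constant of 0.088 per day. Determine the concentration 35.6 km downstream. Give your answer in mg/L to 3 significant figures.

3.11 mg/L

Travel time t = 35.6 km / 0.75 m/s = 3.56e+04/0.75 = 4.747e+04 s = 0.5494 d.
First-order decay: C = 3.26·exp(−0.088·0.5494) = 3.26·0.9528 = 3.106 mg/L.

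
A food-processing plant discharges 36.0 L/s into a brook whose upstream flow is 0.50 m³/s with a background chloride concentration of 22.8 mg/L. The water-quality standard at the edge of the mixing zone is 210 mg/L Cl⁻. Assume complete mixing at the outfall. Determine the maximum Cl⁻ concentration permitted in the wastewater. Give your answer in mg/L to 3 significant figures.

36.0 L/s = 0.036 m³/s.
Mass balance: 210·0.536 = 0.036·Cₑ + 0.5·22.8.
Cₑ = (112.6 − 11.4) / 0.036 = 2810 mg/L.

2810 mg/L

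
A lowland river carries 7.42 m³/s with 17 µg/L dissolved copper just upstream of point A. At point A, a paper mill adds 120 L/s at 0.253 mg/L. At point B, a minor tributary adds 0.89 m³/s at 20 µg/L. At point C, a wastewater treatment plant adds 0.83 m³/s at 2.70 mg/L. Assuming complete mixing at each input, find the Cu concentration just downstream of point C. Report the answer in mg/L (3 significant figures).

17 µg/L = 0.017 mg/L.
120 L/s = 0.12 m³/s.
After input A: C = (7.42·0.017 + 0.12·0.253) / 7.54 = 0.02076 mg/L.
20 µg/L = 0.02 mg/L.
After input B: C = (7.54·0.02076 + 0.89·0.02) / 8.43 = 0.02068 mg/L.
After input C: C = (8.43·0.02068 + 0.83·2.7) / 9.26 = 0.2608 mg/L.

0.261 mg/L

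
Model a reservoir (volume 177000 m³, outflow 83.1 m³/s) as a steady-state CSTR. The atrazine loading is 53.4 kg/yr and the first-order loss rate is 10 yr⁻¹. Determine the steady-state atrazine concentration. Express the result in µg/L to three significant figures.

Outflow Q = 83.1 m³/s × 3.156e+07 s/yr = 2.622e+09 m³/yr.
Steady-state CSTR mass balance: W = Q·C + k·V·C, so C = W/(Q + kV).
Q + kV = 2.622e+09 + 10·177000 = 2.624e+09 m³/yr.
C = 53.4/2.624e+09 = 2.035e-08 kg/m³ = 2.035e-05 mg/L = 0.02035 µg/L.

0.0203 µg/L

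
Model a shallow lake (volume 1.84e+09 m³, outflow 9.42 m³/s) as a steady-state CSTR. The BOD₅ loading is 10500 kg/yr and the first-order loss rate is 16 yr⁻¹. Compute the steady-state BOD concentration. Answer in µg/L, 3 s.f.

Outflow Q = 9.42 m³/s × 3.156e+07 s/yr = 2.973e+08 m³/yr.
Steady-state CSTR mass balance: W = Q·C + k·V·C, so C = W/(Q + kV).
Q + kV = 2.973e+08 + 16·1.84e+09 = 2.974e+10 m³/yr.
C = 10500/2.974e+10 = 3.531e-07 kg/m³ = 0.0003531 mg/L = 0.3531 µg/L.

0.353 µg/L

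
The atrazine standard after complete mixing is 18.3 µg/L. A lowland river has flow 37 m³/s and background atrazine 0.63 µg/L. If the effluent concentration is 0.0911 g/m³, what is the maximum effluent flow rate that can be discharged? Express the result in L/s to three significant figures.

0.63 µg/L = 0.00063 mg/L.
18.3 µg/L = 0.0183 mg/L.
Mass balance at complete mixing: C_std·(Q_w + Q_r) = Q_w·C_e + Q_r·C_b.
Rearranging, Q_w = Q_r·(C_std − C_b)/(C_e − C_std) = 37·(0.0183 − 0.00063) / (0.0911 − 0.0183) = 8.981 m³/s.
= 8981 L/s.

8980 L/s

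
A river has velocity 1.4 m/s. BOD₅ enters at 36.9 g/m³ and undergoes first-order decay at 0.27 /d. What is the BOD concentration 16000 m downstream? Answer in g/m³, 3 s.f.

35.6 g/m³

Travel time t = 16000 m / 1.4 m/s = 1.6e+04/1.4 = 1.143e+04 s = 0.1323 d.
First-order decay: C = 36.9·exp(−0.27·0.1323) = 36.9·0.9649 = 35.61 g/m³.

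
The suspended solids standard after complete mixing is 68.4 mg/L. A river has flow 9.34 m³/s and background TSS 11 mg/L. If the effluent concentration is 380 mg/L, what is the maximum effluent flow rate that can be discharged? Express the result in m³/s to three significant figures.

1.72 m³/s

Mass balance at complete mixing: C_std·(Q_w + Q_r) = Q_w·C_e + Q_r·C_b.
Rearranging, Q_w = Q_r·(C_std − C_b)/(C_e − C_std) = 9.34·(68.4 − 11) / (380 − 68.4) = 1.721 m³/s.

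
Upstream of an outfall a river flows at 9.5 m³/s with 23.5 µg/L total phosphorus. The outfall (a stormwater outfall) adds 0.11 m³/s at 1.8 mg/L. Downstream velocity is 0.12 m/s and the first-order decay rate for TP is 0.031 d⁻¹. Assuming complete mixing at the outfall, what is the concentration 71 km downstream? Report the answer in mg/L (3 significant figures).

23.5 µg/L = 0.0235 mg/L.
After complete mixing, C₀ = (0.11·1.8 + 9.5·0.0235) / 9.61 = 0.04383 mg/L.
Travel time t = 7.1e+04 m / 0.12 m/s = 5.917e+05 s = 6.848 d.
C = 0.04383·exp(−0.031·6.848) = 0.04383·0.8087 = 0.03545 mg/L.

0.0355 mg/L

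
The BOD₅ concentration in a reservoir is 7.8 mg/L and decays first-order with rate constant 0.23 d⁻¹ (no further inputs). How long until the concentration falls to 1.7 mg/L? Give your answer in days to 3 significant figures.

t = ln(C₀/C)/k = ln(7.8/1.7)/0.23 = 1.523/0.23 = 6.624 d.

6.62 d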